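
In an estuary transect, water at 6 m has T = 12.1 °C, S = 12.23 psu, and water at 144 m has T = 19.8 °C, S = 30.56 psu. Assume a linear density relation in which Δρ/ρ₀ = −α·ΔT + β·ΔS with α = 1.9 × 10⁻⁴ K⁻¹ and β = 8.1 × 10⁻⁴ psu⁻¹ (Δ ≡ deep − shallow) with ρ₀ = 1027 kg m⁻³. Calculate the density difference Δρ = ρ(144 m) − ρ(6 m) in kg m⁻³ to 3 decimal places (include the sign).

ΔT = +7.7 K, ΔS = +18.33 psu (deep − shallow).
Δρ/ρ₀ = −(1.9 × 10⁻⁴)(+7.7) + (8.1 × 10⁻⁴)(+18.33) = 0.0133843.
Δρ = 1027 × (0.0133843) = +13.746 kg m⁻³.
Positive Δρ: denser below, stable.

+13.746 kg m⁻³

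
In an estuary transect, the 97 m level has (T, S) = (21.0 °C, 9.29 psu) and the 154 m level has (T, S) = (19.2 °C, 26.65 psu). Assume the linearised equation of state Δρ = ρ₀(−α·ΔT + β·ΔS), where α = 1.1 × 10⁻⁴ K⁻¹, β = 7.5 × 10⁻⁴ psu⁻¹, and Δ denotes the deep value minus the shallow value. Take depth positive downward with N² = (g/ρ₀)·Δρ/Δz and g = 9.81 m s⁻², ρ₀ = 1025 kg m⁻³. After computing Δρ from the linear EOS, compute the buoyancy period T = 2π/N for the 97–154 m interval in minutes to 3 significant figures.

2.20 min

ΔT = -1.8 K, ΔS = +17.36 psu (deep − shallow).
Δρ/ρ₀ = −αΔT + βΔS = 1.98 × 10⁻⁴ + 0.01302 = 0.013218, so Δρ ≈ 13.55 kg m⁻³.
N² = (g/ρ₀)·Δρ/Δz = g·(Δρ/ρ₀)/Δz = 9.81 × 0.013218 / 57 = 2.2749 × 10⁻³ s⁻².
N = √(2.2749 × 10⁻³) = 0.047696 rad s⁻¹ → T = 2π/N = 131.73 s = 2.1955 min ≈ 2.20 min.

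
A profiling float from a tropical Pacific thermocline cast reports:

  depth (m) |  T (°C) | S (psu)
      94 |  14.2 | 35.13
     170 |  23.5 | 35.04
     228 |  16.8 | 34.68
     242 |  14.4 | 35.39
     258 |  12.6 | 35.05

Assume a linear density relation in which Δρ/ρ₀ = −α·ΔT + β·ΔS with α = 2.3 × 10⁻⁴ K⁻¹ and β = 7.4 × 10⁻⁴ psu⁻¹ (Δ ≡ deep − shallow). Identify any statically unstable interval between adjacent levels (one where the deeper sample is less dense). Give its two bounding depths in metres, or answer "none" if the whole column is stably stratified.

94–170 m

Evaluate Δρ/ρ₀ = −αΔT + βΔS across each adjacent pair:
  94–170 m: −αΔT+βΔS = −(2.3 × 10⁻⁴)(+9.3)+(7.4 × 10⁻⁴)(-0.09) = -2.2 × 10⁻³ → UNSTABLE
  170–228 m: −αΔT+βΔS = −(2.3 × 10⁻⁴)(-6.7)+(7.4 × 10⁻⁴)(-0.36) = 1.3 × 10⁻³ → stable
  228–242 m: −αΔT+βΔS = −(2.3 × 10⁻⁴)(-2.4)+(7.4 × 10⁻⁴)(+0.71) = 1.1 × 10⁻³ → stable
  242–258 m: −αΔT+βΔS = −(2.3 × 10⁻⁴)(-1.8)+(7.4 × 10⁻⁴)(-0.34) = 1.6 × 10⁻⁴ → stable
The 94–170 m interval has Δρ < 0: lighter water underlies denser water.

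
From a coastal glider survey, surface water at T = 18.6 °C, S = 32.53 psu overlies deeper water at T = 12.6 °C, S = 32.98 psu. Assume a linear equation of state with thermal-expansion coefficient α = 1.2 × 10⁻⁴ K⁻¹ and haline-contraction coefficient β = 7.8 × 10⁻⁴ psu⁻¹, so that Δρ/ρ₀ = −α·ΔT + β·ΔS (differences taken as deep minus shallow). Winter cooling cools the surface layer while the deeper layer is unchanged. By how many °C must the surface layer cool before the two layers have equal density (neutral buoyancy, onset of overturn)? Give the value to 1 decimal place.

8.9 °C

Neutral buoyancy requires Δρ = 0, i.e. −α(T_deep − T_surf′) + β(S_deep − S_surf) = 0.
T_surf′ = T_deep − (β/α)·ΔS = 12.6 − (7.8 × 10⁻⁴/1.2 × 10⁻⁴)·(+0.45) = 9.675 °C.
Cooling required: 18.6 − (9.675) = 8.925 °C.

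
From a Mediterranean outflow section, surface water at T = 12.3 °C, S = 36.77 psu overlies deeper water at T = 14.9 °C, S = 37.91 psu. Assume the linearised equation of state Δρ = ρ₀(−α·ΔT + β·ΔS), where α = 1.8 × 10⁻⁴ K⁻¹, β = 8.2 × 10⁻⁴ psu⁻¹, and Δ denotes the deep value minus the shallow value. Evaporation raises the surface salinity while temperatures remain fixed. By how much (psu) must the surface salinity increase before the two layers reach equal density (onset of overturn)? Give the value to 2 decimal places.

0.57 psu

Neutral buoyancy requires −α(T_deep − T_surf) + β(S_deep − S_surf′) = 0.
S_surf′ = S_deep − (α/β)·ΔT = 37.91 − (1.8 × 10⁻⁴/8.2 × 10⁻⁴)·(+2.6) = 37.3393 psu.
Increase required: 37.3393 − 36.77 = 0.5693 psu.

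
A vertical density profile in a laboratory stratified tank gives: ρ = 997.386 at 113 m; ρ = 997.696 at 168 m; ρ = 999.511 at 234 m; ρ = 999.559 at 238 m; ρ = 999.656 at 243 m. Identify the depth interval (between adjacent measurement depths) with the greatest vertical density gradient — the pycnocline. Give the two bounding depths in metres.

Compute the density gradient over each adjacent pair:
  113–168 m: Δρ/Δz = 0.310/55 = 5.6 × 10⁻³ kg m⁻⁴
  168–234 m: Δρ/Δz = 1.815/66 = 0.028 kg m⁻⁴
  234–238 m: Δρ/Δz = 0.048/4 = 0.012 kg m⁻⁴
  238–243 m: Δρ/Δz = 0.097/5 = 0.019 kg m⁻⁴
The largest gradient is in the 168–234 m interval — the pycnocline.

168–234 m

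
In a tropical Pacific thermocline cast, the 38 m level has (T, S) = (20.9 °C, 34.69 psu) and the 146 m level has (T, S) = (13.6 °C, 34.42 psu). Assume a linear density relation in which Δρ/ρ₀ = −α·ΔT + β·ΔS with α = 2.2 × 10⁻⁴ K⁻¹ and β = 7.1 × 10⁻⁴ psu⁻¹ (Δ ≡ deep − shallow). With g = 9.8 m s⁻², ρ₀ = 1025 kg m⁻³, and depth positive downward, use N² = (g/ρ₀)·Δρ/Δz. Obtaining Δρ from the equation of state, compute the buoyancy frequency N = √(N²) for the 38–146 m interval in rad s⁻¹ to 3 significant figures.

0.0113 rad s⁻¹

ΔT = -7.3 K, ΔS = -0.27 psu (deep − shallow).
Δρ/ρ₀ = −αΔT + βΔS = 1.606 × 10⁻³ − 1.917 × 10⁻⁴ = 1.4143 × 10⁻³, so Δρ ≈ 1.450 kg m⁻³.
N² = (g/ρ₀)·Δρ/Δz = g·(Δρ/ρ₀)/Δz = 9.8 × 1.4143 × 10⁻³ / 108 = 1.2833 × 10⁻⁴ s⁻².
N = √(1.2833 × 10⁻⁴) = 0.011328 rad s⁻¹ ≈ 0.0113 rad s⁻¹.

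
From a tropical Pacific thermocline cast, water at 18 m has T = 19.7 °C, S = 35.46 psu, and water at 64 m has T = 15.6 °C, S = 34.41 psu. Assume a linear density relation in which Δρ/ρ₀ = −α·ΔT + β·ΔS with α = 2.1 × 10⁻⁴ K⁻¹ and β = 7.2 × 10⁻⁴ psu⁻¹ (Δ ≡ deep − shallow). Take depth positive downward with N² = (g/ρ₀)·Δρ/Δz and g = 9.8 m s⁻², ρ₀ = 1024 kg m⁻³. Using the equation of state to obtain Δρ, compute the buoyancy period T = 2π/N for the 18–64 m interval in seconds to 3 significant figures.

1.33 × 10³ s

ΔT = -4.1 K, ΔS = -1.05 psu (deep − shallow).
Δρ/ρ₀ = −αΔT + βΔS = 8.61 × 10⁻⁴ − 7.56 × 10⁻⁴ = 1.05 × 10⁻⁴, so Δρ ≈ 0.1075 kg m⁻³.
N² = (g/ρ₀)·Δρ/Δz = g·(Δρ/ρ₀)/Δz = 9.8 × 1.05 × 10⁻⁴ / 46 = 2.2370 × 10⁻⁵ s⁻².
N = √(2.2370 × 10⁻⁵) = 4.7297 × 10⁻³ rad s⁻¹ → T = 2π/N = 1.3285 × 10³ s ≈ 1.33 × 10³ s.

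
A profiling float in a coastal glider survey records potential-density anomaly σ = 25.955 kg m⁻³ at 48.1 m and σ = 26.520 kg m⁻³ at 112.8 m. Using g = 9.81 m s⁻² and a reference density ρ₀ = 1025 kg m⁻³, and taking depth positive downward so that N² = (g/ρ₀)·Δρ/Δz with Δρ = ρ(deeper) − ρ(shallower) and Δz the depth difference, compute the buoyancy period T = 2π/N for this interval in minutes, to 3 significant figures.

Δρ = 1026.520 − 1025.955 = 0.565 kg m⁻³ over Δz = 112.8 − 48.1 = 64.7 m.
N² = (9.81/1025) × (0.565/64.7) = 8.3577 × 10⁻⁵ s⁻².
N = √(8.3577 × 10⁻⁵) = 9.1420 × 10⁻³ rad s⁻¹, so T = 2π/N = 687.29 s = 11.455 min ≈ 11.5 min.
N² > 0, so the interval is statically stable.

11.5 min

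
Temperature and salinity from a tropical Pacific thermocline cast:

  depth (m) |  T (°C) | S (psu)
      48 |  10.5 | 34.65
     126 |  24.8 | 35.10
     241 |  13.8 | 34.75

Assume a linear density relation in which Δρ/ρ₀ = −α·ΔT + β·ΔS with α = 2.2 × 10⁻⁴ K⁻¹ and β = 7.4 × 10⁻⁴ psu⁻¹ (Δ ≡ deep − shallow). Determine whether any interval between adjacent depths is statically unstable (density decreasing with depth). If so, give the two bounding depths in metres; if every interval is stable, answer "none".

Evaluate Δρ/ρ₀ = −αΔT + βΔS across each adjacent pair:
  48–126 m: −αΔT+βΔS = −(2.2 × 10⁻⁴)(+14.3)+(7.4 × 10⁻⁴)(+0.45) = -2.8 × 10⁻³ → UNSTABLE
  126–241 m: −αΔT+βΔS = −(2.2 × 10⁻⁴)(-11.0)+(7.4 × 10⁻⁴)(-0.35) = 2.2 × 10⁻³ → stable
The 48–126 m interval has Δρ < 0: lighter water underlies denser water.

48–126 m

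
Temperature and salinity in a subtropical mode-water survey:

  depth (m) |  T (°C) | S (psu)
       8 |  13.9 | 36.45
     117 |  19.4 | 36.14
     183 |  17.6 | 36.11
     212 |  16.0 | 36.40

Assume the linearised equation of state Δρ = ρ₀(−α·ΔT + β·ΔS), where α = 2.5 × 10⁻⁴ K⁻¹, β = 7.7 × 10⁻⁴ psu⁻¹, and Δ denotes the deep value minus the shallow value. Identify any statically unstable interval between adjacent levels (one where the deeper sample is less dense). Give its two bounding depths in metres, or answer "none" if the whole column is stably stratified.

8–117 m

Evaluate Δρ/ρ₀ = −αΔT + βΔS across each adjacent pair:
  8–117 m: −αΔT+βΔS = −(2.5 × 10⁻⁴)(+5.5)+(7.7 × 10⁻⁴)(-0.31) = -1.6 × 10⁻³ → UNSTABLE
  117–183 m: −αΔT+βΔS = −(2.5 × 10⁻⁴)(-1.8)+(7.7 × 10⁻⁴)(-0.03) = 4.3 × 10⁻⁴ → stable
  183–212 m: −αΔT+βΔS = −(2.5 × 10⁻⁴)(-1.6)+(7.7 × 10⁻⁴)(+0.29) = 6.2 × 10⁻⁴ → stable
The 8–117 m interval has Δρ < 0: lighter water underlies denser water.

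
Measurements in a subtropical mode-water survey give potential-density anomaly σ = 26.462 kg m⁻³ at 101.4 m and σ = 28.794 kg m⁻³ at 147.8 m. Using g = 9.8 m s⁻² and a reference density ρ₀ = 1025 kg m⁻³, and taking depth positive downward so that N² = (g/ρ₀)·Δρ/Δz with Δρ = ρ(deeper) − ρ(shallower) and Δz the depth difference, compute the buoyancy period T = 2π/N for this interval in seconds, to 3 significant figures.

287 s

Δρ = 1028.794 − 1026.462 = 2.332 kg m⁻³ over Δz = 147.8 − 101.4 = 46.4 m.
N² = (9.8/1025) × (2.332/46.4) = 4.8052 × 10⁻⁴ s⁻².
N = √(4.8052 × 10⁻⁴) = 0.021921 rad s⁻¹, so T = 2π/N = 286.63 s ≈ 287 s.
A positive N² confirms static stability across the interval.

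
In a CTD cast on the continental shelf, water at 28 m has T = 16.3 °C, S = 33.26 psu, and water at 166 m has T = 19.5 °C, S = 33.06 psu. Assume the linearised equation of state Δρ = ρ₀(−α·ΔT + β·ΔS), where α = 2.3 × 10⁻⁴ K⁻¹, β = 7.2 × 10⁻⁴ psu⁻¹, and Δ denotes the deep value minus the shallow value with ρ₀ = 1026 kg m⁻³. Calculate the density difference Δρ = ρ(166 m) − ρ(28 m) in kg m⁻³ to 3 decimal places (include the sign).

ΔT = +3.2 K, ΔS = -0.20 psu (deep − shallow).
Δρ/ρ₀ = −(2.3 × 10⁻⁴)(+3.2) + (7.2 × 10⁻⁴)(-0.20) = -8.80 × 10⁻⁴.
Δρ = 1026 × (-8.80 × 10⁻⁴) = -0.903 kg m⁻³.
Negative Δρ: lighter below, statically unstable.

-0.903 kg m⁻³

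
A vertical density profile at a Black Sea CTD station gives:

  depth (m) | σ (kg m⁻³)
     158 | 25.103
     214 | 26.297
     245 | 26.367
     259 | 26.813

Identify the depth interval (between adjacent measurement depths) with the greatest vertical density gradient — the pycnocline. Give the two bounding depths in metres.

245–259 m

Compute the density gradient over each adjacent pair:
  158–214 m: Δρ/Δz = 1.194/56 = 0.021 kg m⁻⁴
  214–245 m: Δρ/Δz = 0.070/31 = 2.3 × 10⁻³ kg m⁻⁴
  245–259 m: Δρ/Δz = 0.446/14 = 0.032 kg m⁻⁴
The largest gradient is in the 245–259 m interval — the pycnocline.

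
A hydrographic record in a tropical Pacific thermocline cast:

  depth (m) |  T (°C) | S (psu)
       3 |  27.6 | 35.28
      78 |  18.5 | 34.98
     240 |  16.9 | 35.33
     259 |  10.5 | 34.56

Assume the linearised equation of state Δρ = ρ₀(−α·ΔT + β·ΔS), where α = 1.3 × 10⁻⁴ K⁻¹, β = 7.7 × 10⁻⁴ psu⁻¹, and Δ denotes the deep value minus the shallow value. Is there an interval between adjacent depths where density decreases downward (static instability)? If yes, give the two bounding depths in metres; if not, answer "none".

none

Evaluate Δρ/ρ₀ = −αΔT + βΔS across each adjacent pair:
  3–78 m: −αΔT+βΔS = −(1.3 × 10⁻⁴)(-9.1)+(7.7 × 10⁻⁴)(-0.30) = 9.5 × 10⁻⁴ → stable
  78–240 m: −αΔT+βΔS = −(1.3 × 10⁻⁴)(-1.6)+(7.7 × 10⁻⁴)(+0.35) = 4.8 × 10⁻⁴ → stable
  240–259 m: −αΔT+βΔS = −(1.3 × 10⁻⁴)(-6.4)+(7.7 × 10⁻⁴)(-0.77) = 2.4 × 10⁻⁴ → stable
Every interval has Δρ > 0: the column is stably stratified throughout.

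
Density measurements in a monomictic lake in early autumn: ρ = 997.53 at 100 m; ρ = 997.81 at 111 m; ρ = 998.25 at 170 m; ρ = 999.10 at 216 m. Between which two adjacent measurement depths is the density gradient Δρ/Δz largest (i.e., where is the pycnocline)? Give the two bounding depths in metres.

Compute the density gradient over each adjacent pair:
  100–111 m: Δρ/Δz = 0.28/11 = 0.025 kg m⁻⁴
  111–170 m: Δρ/Δz = 0.44/59 = 7.5 × 10⁻³ kg m⁻⁴
  170–216 m: Δρ/Δz = 0.85/46 = 0.018 kg m⁻⁴
The largest gradient is in the 100–111 m interval — the pycnocline.

100–111 m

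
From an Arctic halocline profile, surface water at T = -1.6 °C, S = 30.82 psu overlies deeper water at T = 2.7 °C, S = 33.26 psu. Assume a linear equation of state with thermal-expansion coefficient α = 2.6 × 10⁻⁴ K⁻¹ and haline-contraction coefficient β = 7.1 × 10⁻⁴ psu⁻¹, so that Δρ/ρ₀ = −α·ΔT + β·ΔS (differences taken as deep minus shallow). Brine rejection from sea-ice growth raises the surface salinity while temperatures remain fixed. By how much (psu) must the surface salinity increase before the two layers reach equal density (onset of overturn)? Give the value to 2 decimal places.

Neutral buoyancy requires −α(T_deep − T_surf) + β(S_deep − S_surf′) = 0.
S_surf′ = S_deep − (α/β)·ΔT = 33.26 − (2.6 × 10⁻⁴/7.1 × 10⁻⁴)·(+4.3) = 31.6854 psu.
Increase required: 31.6854 − 30.82 = 0.8654 psu.

0.87 psu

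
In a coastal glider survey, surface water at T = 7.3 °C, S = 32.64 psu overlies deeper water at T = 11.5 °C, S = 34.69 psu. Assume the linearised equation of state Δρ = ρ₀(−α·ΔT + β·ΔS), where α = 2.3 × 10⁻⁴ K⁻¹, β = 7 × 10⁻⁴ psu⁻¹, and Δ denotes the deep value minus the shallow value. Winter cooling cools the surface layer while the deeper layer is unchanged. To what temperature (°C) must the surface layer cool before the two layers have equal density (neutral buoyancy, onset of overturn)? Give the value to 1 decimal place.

5.3 °C

Neutral buoyancy requires Δρ = 0, i.e. −α(T_deep − T_surf′) + β(S_deep − S_surf) = 0.
T_surf′ = T_deep − (β/α)·ΔS = 11.5 − (7 × 10⁻⁴/2.3 × 10⁻⁴)·(+2.05) = 5.261 °C.
Cooling required: 7.3 − (5.261) = 2.039 °C.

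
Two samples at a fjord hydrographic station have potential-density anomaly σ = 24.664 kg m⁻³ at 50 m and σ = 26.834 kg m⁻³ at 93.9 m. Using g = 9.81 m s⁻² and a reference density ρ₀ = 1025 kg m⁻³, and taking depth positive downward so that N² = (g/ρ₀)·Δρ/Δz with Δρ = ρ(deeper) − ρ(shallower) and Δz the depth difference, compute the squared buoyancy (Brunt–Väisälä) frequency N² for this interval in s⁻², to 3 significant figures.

4.73 × 10⁻⁴ s⁻²

Δρ = 1026.834 − 1024.664 = 2.170 kg m⁻³ over Δz = 93.9 − 50 = 43.9 m.
N² = (9.81/1025) × (2.170/43.9) = 4.7309 × 10⁻⁴ s⁻² ≈ 4.73 × 10⁻⁴ s⁻².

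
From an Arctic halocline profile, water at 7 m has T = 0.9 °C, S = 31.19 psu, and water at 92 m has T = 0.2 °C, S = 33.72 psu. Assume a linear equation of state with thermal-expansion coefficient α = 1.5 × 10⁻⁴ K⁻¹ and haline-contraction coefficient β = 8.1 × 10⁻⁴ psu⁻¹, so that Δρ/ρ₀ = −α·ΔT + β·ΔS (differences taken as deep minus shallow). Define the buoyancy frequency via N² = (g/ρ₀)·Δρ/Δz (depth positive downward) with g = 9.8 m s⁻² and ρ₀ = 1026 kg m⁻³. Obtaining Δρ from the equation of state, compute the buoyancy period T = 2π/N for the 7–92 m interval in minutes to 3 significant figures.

ΔT = -0.7 K, ΔS = +2.53 psu (deep − shallow).
Δρ/ρ₀ = −αΔT + βΔS = 1.05 × 10⁻⁴ + 2.0493 × 10⁻³ = 2.1543 × 10⁻³, so Δρ ≈ 2.210 kg m⁻³.
N² = (g/ρ₀)·Δρ/Δz = g·(Δρ/ρ₀)/Δz = 9.8 × 2.1543 × 10⁻³ / 85 = 2.4838 × 10⁻⁴ s⁻².
N = √(2.4838 × 10⁻⁴) = 0.015760 rad s⁻¹ → T = 2π/N = 398.68 s = 6.6447 min ≈ 6.64 min.

6.64 min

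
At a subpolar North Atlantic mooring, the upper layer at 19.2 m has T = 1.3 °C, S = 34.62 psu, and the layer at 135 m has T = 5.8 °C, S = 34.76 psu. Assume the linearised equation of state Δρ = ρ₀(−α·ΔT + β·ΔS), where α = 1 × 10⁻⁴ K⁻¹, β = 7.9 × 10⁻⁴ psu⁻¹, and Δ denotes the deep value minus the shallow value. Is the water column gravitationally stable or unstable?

unstable

ΔT = 5.8 − 1.3 = +4.5 K and ΔS = 34.76 − 34.62 = +0.14 psu (deep − shallow).
−αΔT = -4.50 × 10⁻⁴; βΔS = 1.106 × 10⁻⁴; sum Δρ/ρ₀ = -3.394 × 10⁻⁴.
Δρ/ρ₀ < 0, so Δρ < 0: deeper water is lighter → statically unstable; the column would overturn.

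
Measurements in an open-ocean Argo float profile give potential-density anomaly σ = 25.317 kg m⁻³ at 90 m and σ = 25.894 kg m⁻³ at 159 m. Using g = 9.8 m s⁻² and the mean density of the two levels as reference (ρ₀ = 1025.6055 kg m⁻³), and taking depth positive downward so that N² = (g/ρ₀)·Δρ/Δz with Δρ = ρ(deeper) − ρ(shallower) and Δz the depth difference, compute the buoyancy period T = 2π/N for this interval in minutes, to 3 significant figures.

Δρ = 1025.894 − 1025.317 = 0.577 kg m⁻³ over Δz = 159 − 90 = 69 m.
N² = (9.8/1025.6055) × (0.577/69) = 7.9905 × 10⁻⁵ s⁻².
N = √(7.9905 × 10⁻⁵) = 8.9390 × 10⁻³ rad s⁻¹, so T = 2π/N = 702.90 s = 11.715 min ≈ 11.7 min.

11.7 min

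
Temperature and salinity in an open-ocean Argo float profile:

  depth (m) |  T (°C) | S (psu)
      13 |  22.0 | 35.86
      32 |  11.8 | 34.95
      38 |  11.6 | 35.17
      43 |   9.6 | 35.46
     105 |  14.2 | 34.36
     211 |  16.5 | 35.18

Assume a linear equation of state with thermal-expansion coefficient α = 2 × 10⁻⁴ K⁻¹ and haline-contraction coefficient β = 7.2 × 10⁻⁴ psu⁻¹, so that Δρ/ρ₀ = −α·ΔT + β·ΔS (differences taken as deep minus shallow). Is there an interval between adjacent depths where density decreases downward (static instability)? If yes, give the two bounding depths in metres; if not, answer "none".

43–105 m

Evaluate Δρ/ρ₀ = −αΔT + βΔS across each adjacent pair:
  13–32 m: −αΔT+βΔS = −(2 × 10⁻⁴)(-10.2)+(7.2 × 10⁻⁴)(-0.91) = 1.4 × 10⁻³ → stable
  32–38 m: −αΔT+βΔS = −(2 × 10⁻⁴)(-0.2)+(7.2 × 10⁻⁴)(+0.22) = 2.0 × 10⁻⁴ → stable
  38–43 m: −αΔT+βΔS = −(2 × 10⁻⁴)(-2.0)+(7.2 × 10⁻⁴)(+0.29) = 6.1 × 10⁻⁴ → stable
  43–105 m: −αΔT+βΔS = −(2 × 10⁻⁴)(+4.6)+(7.2 × 10⁻⁴)(-1.10) = -1.7 × 10⁻³ → UNSTABLE
  105–211 m: −αΔT+βΔS = −(2 × 10⁻⁴)(+2.3)+(7.2 × 10⁻⁴)(+0.82) = 1.3 × 10⁻⁴ → stable
The 43–105 m interval has Δρ < 0: lighter water underlies denser water.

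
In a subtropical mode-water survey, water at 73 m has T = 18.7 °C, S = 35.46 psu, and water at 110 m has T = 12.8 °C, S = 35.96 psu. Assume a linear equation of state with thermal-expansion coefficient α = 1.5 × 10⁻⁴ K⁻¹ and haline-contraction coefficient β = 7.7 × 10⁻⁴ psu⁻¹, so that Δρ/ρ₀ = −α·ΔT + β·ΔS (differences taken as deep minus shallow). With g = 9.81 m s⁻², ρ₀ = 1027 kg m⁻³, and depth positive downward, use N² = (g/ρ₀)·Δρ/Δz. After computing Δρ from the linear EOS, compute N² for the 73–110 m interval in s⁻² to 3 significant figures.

ΔT = -5.9 K, ΔS = +0.50 psu (deep − shallow).
Δρ/ρ₀ = −αΔT + βΔS = 8.85 × 10⁻⁴ + 3.85 × 10⁻⁴ = 1.27 × 10⁻³, so Δρ ≈ 1.304 kg m⁻³.
N² = (g/ρ₀)·Δρ/Δz = g·(Δρ/ρ₀)/Δz = 9.81 × 1.27 × 10⁻³ / 37 = 3.3672 × 10⁻⁴ s⁻² ≈ 3.37 × 10⁻⁴ s⁻².

3.37 × 10⁻⁴ s⁻²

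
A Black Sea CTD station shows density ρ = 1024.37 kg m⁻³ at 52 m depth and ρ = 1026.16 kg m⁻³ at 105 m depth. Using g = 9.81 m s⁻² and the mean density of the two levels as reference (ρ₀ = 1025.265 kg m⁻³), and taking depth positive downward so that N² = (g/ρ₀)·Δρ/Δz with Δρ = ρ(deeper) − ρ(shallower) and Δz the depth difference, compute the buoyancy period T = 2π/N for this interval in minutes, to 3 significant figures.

5.83 min

Δρ = 1026.16 − 1024.37 = 1.79 kg m⁻³ over Δz = 105 − 52 = 53 m.
N² = (9.81/1025.265) × (1.79/53) = 3.2315 × 10⁻⁴ s⁻².
N = √(3.2315 × 10⁻⁴) = 0.017976 rad s⁻¹, so T = 2π/N = 349.53 s = 5.8255 min ≈ 5.83 min.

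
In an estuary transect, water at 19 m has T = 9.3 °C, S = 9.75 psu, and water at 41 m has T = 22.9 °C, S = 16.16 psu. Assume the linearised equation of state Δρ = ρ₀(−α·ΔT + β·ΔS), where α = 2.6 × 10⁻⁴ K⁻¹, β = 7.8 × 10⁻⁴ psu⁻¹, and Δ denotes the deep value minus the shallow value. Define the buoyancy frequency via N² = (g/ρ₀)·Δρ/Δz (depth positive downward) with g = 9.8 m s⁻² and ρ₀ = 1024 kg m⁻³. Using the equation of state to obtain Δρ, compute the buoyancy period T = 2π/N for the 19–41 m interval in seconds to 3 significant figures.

ΔT = +13.6 K, ΔS = +6.41 psu (deep − shallow).
Δρ/ρ₀ = −αΔT + βΔS = -3.536 × 10⁻³ + 4.9998 × 10⁻³ = 1.4638 × 10⁻³, so Δρ ≈ 1.499 kg m⁻³.
N² = (g/ρ₀)·Δρ/Δz = g·(Δρ/ρ₀)/Δz = 9.8 × 1.4638 × 10⁻³ / 22 = 6.5206 × 10⁻⁴ s⁻².
N = √(6.5206 × 10⁻⁴) = 0.025535 rad s⁻¹ → T = 2π/N = 246.06 s ≈ 246 s.

246 s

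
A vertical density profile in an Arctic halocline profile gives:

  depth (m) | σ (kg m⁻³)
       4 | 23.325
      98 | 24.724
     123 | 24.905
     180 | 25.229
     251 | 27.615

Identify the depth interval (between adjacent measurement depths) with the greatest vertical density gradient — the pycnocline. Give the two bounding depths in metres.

Compute the density gradient over each adjacent pair:
  4–98 m: Δρ/Δz = 1.399/94 = 0.015 kg m⁻⁴
  98–123 m: Δρ/Δz = 0.181/25 = 7.2 × 10⁻³ kg m⁻⁴
  123–180 m: Δρ/Δz = 0.324/57 = 5.7 × 10⁻³ kg m⁻⁴
  180–251 m: Δρ/Δz = 2.386/71 = 0.034 kg m⁻⁴
The largest gradient is in the 180–251 m interval — the pycnocline.

180–251 m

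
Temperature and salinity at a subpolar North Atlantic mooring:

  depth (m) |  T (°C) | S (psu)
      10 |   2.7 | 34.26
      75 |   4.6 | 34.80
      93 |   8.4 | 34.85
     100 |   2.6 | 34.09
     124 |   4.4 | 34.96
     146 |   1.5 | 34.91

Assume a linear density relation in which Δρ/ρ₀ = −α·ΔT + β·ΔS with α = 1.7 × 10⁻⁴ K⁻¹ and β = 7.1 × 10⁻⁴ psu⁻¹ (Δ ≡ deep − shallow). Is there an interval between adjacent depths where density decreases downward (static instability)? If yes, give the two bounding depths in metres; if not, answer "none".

75–93 m

Evaluate Δρ/ρ₀ = −αΔT + βΔS across each adjacent pair:
  10–75 m: −αΔT+βΔS = −(1.7 × 10⁻⁴)(+1.9)+(7.1 × 10⁻⁴)(+0.54) = 6.0 × 10⁻⁵ → stable
  75–93 m: −αΔT+βΔS = −(1.7 × 10⁻⁴)(+3.8)+(7.1 × 10⁻⁴)(+0.05) = -6.1 × 10⁻⁴ → UNSTABLE
  93–100 m: −αΔT+βΔS = −(1.7 × 10⁻⁴)(-5.8)+(7.1 × 10⁻⁴)(-0.76) = 4.5 × 10⁻⁴ → stable
  100–124 m: −αΔT+βΔS = −(1.7 × 10⁻⁴)(+1.8)+(7.1 × 10⁻⁴)(+0.87) = 3.1 × 10⁻⁴ → stable
  124–146 m: −αΔT+βΔS = −(1.7 × 10⁻⁴)(-2.9)+(7.1 × 10⁻⁴)(-0.05) = 4.6 × 10⁻⁴ → stable
The 75–93 m interval has Δρ < 0: lighter water underlies denser water.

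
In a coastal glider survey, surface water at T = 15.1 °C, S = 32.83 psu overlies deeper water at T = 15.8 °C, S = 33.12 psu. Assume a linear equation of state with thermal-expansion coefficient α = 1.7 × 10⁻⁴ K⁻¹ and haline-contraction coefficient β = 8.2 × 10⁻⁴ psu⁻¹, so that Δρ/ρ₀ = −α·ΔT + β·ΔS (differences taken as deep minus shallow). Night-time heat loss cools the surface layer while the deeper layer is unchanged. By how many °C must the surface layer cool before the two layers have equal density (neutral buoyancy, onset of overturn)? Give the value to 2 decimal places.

Neutral buoyancy requires Δρ = 0, i.e. −α(T_deep − T_surf′) + β(S_deep − S_surf) = 0.
T_surf′ = T_deep − (β/α)·ΔS = 15.8 − (8.2 × 10⁻⁴/1.7 × 10⁻⁴)·(+0.29) = 14.4012 °C.
Cooling required: 15.1 − (14.4012) = 0.6988 °C.

0.70 °C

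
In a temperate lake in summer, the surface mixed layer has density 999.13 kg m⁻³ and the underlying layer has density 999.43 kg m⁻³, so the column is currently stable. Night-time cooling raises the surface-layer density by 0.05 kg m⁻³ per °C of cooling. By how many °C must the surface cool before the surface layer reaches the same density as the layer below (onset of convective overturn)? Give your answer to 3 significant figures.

Density deficit of the surface layer: 999.43 − 999.13 = 0.3 kg m⁻³.
Required change = 0.3 / 0.05 = 6.00 °C.

6.00 °C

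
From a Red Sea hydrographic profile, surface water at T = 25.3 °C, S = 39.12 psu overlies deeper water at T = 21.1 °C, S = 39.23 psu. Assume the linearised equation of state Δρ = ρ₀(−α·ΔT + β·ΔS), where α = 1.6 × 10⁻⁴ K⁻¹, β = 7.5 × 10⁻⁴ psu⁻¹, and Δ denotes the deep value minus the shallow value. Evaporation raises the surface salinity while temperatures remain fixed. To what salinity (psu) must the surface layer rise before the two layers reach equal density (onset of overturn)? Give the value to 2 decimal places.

Neutral buoyancy requires −α(T_deep − T_surf) + β(S_deep − S_surf′) = 0.
S_surf′ = S_deep − (α/β)·ΔT = 39.23 − (1.6 × 10⁻⁴/7.5 × 10⁻⁴)·(-4.2) = 40.1260 psu.
Increase required: 40.1260 − 39.12 = 1.0060 psu.

40.13 psu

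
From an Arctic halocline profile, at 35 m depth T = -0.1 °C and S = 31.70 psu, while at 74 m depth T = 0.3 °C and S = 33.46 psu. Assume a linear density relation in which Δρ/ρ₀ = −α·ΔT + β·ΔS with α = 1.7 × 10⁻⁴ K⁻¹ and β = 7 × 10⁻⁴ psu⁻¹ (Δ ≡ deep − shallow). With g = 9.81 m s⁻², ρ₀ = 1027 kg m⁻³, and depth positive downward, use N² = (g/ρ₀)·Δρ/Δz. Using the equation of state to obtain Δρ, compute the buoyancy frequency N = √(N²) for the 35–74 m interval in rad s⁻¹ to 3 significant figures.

0.0171 rad s⁻¹

ΔT = +0.4 K, ΔS = +1.76 psu (deep − shallow).
Δρ/ρ₀ = −αΔT + βΔS = -6.80 × 10⁻⁵ + 1.232 × 10⁻³ = 1.164 × 10⁻³, so Δρ ≈ 1.195 kg m⁻³.
N² = (g/ρ₀)·Δρ/Δz = g·(Δρ/ρ₀)/Δz = 9.81 × 1.164 × 10⁻³ / 39 = 2.9279 × 10⁻⁴ s⁻².
N = √(2.9279 × 10⁻⁴) = 0.017111 rad s⁻¹ ≈ 0.0171 rad s⁻¹.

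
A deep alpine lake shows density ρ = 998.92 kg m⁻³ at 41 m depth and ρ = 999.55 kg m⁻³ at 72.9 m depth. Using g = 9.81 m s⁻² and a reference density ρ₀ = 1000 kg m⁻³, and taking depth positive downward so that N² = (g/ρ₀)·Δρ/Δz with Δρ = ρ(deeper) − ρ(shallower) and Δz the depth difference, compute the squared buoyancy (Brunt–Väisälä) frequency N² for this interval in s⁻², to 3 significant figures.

1.94 × 10⁻⁴ s⁻²

Δρ = 999.55 − 998.92 = 0.63 kg m⁻³ over Δz = 72.9 − 41 = 31.9 m.
N² = (9.81/1000) × (0.63/31.9) = 1.9374 × 10⁻⁴ s⁻² ≈ 1.94 × 10⁻⁴ s⁻².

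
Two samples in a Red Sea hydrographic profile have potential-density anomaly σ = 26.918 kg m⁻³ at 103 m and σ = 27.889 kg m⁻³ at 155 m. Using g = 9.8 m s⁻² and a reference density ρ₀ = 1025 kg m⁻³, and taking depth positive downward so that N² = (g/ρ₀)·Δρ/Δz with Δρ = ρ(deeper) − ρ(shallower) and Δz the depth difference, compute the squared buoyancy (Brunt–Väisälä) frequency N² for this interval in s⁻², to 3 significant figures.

Δρ = 1027.889 − 1026.918 = 0.971 kg m⁻³ over Δz = 155 − 103 = 52 m.
N² = (9.8/1025) × (0.971/52) = 1.7853 × 10⁻⁴ s⁻² ≈ 1.79 × 10⁻⁴ s⁻².

1.79 × 10⁻⁴ s⁻²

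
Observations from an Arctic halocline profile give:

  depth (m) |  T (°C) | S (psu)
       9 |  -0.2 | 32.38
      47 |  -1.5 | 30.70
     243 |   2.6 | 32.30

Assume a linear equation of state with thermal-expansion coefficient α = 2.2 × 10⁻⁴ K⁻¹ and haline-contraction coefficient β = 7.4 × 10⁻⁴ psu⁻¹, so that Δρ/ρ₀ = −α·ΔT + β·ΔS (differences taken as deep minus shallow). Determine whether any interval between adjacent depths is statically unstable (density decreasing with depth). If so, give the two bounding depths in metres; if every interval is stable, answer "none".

9–47 m

Evaluate Δρ/ρ₀ = −αΔT + βΔS across each adjacent pair:
  9–47 m: −αΔT+βΔS = −(2.2 × 10⁻⁴)(-1.3)+(7.4 × 10⁻⁴)(-1.68) = -9.6 × 10⁻⁴ → UNSTABLE
  47–243 m: −αΔT+βΔS = −(2.2 × 10⁻⁴)(+4.1)+(7.4 × 10⁻⁴)(+1.60) = 2.8 × 10⁻⁴ → stable
The 9–47 m interval has Δρ < 0: lighter water underlies denser water.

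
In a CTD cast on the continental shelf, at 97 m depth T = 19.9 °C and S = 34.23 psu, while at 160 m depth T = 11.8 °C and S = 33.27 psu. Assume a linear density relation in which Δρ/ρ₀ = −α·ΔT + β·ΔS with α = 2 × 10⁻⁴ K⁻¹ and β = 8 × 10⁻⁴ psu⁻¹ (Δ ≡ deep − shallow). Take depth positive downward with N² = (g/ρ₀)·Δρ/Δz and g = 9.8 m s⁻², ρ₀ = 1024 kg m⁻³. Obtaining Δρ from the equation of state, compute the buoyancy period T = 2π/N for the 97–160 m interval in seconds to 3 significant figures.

ΔT = -8.1 K, ΔS = -0.96 psu (deep − shallow).
Δρ/ρ₀ = −αΔT + βΔS = 1.62 × 10⁻³ − 7.68 × 10⁻⁴ = 8.52 × 10⁻⁴, so Δρ ≈ 0.8724 kg m⁻³.
N² = (g/ρ₀)·Δρ/Δz = g·(Δρ/ρ₀)/Δz = 9.8 × 8.52 × 10⁻⁴ / 63 = 1.3253 × 10⁻⁴ s⁻².
N = √(1.3253 × 10⁻⁴) = 0.011512 rad s⁻¹ → T = 2π/N = 545.79 s ≈ 546 s.

546 s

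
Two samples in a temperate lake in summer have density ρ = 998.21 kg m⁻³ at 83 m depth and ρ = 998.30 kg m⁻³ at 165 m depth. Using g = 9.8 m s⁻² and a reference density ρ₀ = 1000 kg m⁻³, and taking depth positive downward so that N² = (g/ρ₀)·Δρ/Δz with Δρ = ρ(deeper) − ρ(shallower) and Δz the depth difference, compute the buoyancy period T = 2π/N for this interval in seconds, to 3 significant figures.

Δρ = 998.30 − 998.21 = 0.09 kg m⁻³ over Δz = 165 − 83 = 82 m.
N² = (9.8/1000) × (0.09/82) = 1.0756 × 10⁻⁵ s⁻².
N = √(1.0756 × 10⁻⁵) = 3.2796 × 10⁻³ rad s⁻¹, so T = 2π/N = 1.9158 × 10³ s ≈ 1.92 × 10³ s.

1.92 × 10³ s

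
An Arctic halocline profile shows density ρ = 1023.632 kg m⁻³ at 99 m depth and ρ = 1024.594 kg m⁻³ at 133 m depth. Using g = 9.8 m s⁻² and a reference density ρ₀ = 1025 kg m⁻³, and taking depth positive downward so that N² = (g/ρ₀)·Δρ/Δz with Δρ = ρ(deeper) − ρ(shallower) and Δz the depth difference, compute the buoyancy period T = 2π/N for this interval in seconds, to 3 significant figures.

382 s

Δρ = 1024.594 − 1023.632 = 0.962 kg m⁻³ over Δz = 133 − 99 = 34 m.
N² = (9.8/1025) × (0.962/34) = 2.7052 × 10⁻⁴ s⁻².
N = √(2.7052 × 10⁻⁴) = 0.016447 rad s⁻¹, so T = 2π/N = 382.03 s ≈ 382 s.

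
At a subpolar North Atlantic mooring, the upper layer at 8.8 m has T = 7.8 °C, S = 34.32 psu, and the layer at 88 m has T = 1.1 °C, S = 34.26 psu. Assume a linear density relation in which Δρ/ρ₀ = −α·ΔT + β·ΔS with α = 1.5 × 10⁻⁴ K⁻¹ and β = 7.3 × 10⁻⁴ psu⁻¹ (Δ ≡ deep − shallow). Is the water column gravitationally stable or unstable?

ΔT = 1.1 − 7.8 = -6.7 K and ΔS = 34.26 − 34.32 = -0.06 psu (deep − shallow).
−αΔT = 1.005 × 10⁻³; βΔS = -4.38 × 10⁻⁵; sum Δρ/ρ₀ = 9.612 × 10⁻⁴.
Δρ/ρ₀ > 0, so Δρ > 0: deeper water is denser → statically stable.

stable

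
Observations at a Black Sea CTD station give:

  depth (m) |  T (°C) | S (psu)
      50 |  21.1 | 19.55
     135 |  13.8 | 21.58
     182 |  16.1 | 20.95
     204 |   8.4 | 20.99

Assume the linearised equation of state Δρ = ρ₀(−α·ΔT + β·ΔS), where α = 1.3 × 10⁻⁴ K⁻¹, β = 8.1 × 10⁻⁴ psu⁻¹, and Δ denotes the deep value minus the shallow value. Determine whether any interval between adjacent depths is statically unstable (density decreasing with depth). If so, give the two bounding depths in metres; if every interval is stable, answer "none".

Evaluate Δρ/ρ₀ = −αΔT + βΔS across each adjacent pair:
  50–135 m: −αΔT+βΔS = −(1.3 × 10⁻⁴)(-7.3)+(8.1 × 10⁻⁴)(+2.03) = 2.6 × 10⁻³ → stable
  135–182 m: −αΔT+βΔS = −(1.3 × 10⁻⁴)(+2.3)+(8.1 × 10⁻⁴)(-0.63) = -8.1 × 10⁻⁴ → UNSTABLE
  182–204 m: −αΔT+βΔS = −(1.3 × 10⁻⁴)(-7.7)+(8.1 × 10⁻⁴)(+0.04) = 1.0 × 10⁻³ → stable
The 135–182 m interval has Δρ < 0: lighter water underlies denser water.

135–182 m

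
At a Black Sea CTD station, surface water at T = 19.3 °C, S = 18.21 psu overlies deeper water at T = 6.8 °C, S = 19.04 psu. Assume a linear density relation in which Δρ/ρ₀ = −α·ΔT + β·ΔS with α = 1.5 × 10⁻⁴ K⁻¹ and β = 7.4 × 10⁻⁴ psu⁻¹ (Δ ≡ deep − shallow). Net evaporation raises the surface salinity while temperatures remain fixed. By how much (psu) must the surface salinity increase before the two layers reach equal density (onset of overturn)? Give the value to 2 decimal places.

Neutral buoyancy requires −α(T_deep − T_surf) + β(S_deep − S_surf′) = 0.
S_surf′ = S_deep − (α/β)·ΔT = 19.04 − (1.5 × 10⁻⁴/7.4 × 10⁻⁴)·(-12.5) = 21.5738 psu.
Increase required: 21.5738 − 18.21 = 3.3638 psu.

3.36 psu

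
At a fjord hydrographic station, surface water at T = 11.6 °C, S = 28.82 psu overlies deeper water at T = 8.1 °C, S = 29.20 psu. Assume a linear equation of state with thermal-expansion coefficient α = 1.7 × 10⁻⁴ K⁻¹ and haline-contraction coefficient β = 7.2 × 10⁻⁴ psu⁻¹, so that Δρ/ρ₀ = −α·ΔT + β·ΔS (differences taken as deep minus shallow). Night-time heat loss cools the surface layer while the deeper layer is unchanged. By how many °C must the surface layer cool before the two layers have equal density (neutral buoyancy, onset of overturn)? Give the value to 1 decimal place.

Neutral buoyancy requires Δρ = 0, i.e. −α(T_deep − T_surf′) + β(S_deep − S_surf) = 0.
T_surf′ = T_deep − (β/α)·ΔS = 8.1 − (7.2 × 10⁻⁴/1.7 × 10⁻⁴)·(+0.38) = 6.491 °C.
Cooling required: 11.6 − (6.491) = 5.109 °C.

5.1 °C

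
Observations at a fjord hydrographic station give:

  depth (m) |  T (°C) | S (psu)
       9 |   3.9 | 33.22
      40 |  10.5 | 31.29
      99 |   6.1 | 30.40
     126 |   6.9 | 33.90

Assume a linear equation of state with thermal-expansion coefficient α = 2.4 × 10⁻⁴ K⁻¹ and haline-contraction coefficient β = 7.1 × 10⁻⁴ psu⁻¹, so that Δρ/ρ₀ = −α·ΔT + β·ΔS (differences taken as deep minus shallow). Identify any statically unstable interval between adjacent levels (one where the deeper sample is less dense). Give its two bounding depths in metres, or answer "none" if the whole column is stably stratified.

9–40 m

Evaluate Δρ/ρ₀ = −αΔT + βΔS across each adjacent pair:
  9–40 m: −αΔT+βΔS = −(2.4 × 10⁻⁴)(+6.6)+(7.1 × 10⁻⁴)(-1.93) = -3.0 × 10⁻³ → UNSTABLE
  40–99 m: −αΔT+βΔS = −(2.4 × 10⁻⁴)(-4.4)+(7.1 × 10⁻⁴)(-0.89) = 4.2 × 10⁻⁴ → stable
  99–126 m: −αΔT+βΔS = −(2.4 × 10⁻⁴)(+0.8)+(7.1 × 10⁻⁴)(+3.50) = 2.3 × 10⁻³ → stable
The 9–40 m interval has Δρ < 0: lighter water underlies denser water.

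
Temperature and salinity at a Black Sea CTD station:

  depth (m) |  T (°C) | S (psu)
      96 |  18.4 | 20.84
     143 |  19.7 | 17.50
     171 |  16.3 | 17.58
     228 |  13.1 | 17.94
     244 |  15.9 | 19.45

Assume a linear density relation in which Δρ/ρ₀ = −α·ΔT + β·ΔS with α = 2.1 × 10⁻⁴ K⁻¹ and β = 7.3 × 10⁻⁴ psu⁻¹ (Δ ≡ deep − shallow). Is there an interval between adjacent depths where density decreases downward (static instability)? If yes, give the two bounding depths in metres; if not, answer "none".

96–143 m

Evaluate Δρ/ρ₀ = −αΔT + βΔS across each adjacent pair:
  96–143 m: −αΔT+βΔS = −(2.1 × 10⁻⁴)(+1.3)+(7.3 × 10⁻⁴)(-3.34) = -2.7 × 10⁻³ → UNSTABLE
  143–171 m: −αΔT+βΔS = −(2.1 × 10⁻⁴)(-3.4)+(7.3 × 10⁻⁴)(+0.08) = 7.7 × 10⁻⁴ → stable
  171–228 m: −αΔT+βΔS = −(2.1 × 10⁻⁴)(-3.2)+(7.3 × 10⁻⁴)(+0.36) = 9.3 × 10⁻⁴ → stable
  228–244 m: −αΔT+βΔS = −(2.1 × 10⁻⁴)(+2.8)+(7.3 × 10⁻⁴)(+1.51) = 5.1 × 10⁻⁴ → stable
The 96–143 m interval has Δρ < 0: lighter water underlies denser water.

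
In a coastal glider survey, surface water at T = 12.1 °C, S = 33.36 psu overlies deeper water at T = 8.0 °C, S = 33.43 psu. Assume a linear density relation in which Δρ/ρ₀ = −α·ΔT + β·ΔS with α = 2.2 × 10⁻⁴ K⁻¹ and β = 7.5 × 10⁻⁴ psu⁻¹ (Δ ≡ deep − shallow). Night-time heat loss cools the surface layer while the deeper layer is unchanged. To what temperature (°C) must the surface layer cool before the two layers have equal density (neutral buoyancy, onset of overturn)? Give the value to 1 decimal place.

Neutral buoyancy requires Δρ = 0, i.e. −α(T_deep − T_surf′) + β(S_deep − S_surf) = 0.
T_surf′ = T_deep − (β/α)·ΔS = 8.0 − (7.5 × 10⁻⁴/2.2 × 10⁻⁴)·(+0.07) = 7.761 °C.
Cooling required: 12.1 − (7.761) = 4.339 °C.

7.8 °C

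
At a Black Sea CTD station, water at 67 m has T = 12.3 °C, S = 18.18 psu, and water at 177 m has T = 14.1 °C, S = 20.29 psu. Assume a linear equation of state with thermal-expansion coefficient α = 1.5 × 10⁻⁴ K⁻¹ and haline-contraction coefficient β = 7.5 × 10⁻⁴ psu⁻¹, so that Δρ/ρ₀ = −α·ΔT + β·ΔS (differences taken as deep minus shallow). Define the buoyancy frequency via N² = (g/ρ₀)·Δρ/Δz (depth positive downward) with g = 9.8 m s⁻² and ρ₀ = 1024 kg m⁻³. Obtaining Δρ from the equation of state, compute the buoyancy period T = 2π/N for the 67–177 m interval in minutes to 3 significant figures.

ΔT = +1.8 K, ΔS = +2.11 psu (deep − shallow).
Δρ/ρ₀ = −αΔT + βΔS = -2.70 × 10⁻⁴ + 1.5825 × 10⁻³ = 1.3125 × 10⁻³, so Δρ ≈ 1.344 kg m⁻³.
N² = (g/ρ₀)·Δρ/Δz = g·(Δρ/ρ₀)/Δz = 9.8 × 1.3125 × 10⁻³ / 110 = 1.1693 × 10⁻⁴ s⁻².
N = √(1.1693 × 10⁻⁴) = 0.010813 rad s⁻¹ → T = 2π/N = 581.08 s = 9.6847 min ≈ 9.68 min.

9.68 min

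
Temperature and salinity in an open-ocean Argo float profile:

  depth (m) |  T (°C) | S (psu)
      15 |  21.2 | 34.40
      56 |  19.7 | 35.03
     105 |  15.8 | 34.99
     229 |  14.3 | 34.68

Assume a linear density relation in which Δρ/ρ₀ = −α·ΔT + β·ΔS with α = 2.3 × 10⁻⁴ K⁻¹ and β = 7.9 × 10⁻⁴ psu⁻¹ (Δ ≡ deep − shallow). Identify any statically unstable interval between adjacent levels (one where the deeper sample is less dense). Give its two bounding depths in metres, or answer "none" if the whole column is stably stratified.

Evaluate Δρ/ρ₀ = −αΔT + βΔS across each adjacent pair:
  15–56 m: −αΔT+βΔS = −(2.3 × 10⁻⁴)(-1.5)+(7.9 × 10⁻⁴)(+0.63) = 8.4 × 10⁻⁴ → stable
  56–105 m: −αΔT+βΔS = −(2.3 × 10⁻⁴)(-3.9)+(7.9 × 10⁻⁴)(-0.04) = 8.7 × 10⁻⁴ → stable
  105–229 m: −αΔT+βΔS = −(2.3 × 10⁻⁴)(-1.5)+(7.9 × 10⁻⁴)(-0.31) = 1.0 × 10⁻⁴ → stable
Every interval has Δρ > 0: the column is stably stratified throughout.

none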